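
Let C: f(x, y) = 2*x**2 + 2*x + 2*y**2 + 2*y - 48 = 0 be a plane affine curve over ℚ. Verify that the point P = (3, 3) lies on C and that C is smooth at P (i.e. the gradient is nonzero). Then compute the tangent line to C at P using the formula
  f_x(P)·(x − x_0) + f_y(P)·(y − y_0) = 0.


Tangent line at P: 14*x + 14*y - 84 = 0.

Step 1: f(3, 3) = 0, so P lies on C.
Step 2: partial derivatives
  f_x(x, y) = 4*x + 2, f_y(x, y) = 4*y + 2.
  f_x(P) = 14, f_y(P) = 14 (gradient nonzero, so P is smooth).
Step 3: tangent line at P: 14·(x − 3) + 14·(y − 3) = 0.
Expanding: 14*x + 14*y - 84 = 0.


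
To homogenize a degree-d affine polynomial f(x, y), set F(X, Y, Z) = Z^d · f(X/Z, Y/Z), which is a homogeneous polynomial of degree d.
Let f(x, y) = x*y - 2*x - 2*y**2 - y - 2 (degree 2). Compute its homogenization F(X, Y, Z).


F(X, Y, Z) = X*Y - 2*X*Z - 2*Y**2 - Y*Z - 2*Z**2

deg(f) = 2.
Substitute x = X/Z, y = Y/Z into f, then multiply by Z^2.
  monomial 1·x^1·y^1 ↦ 1·X^1·Y^1·Z^0.
  monomial -2·x^1·y^0 ↦ -2·X^1·Y^0·Z^1.
  monomial -2·x^0·y^2 ↦ -2·X^0·Y^2·Z^0.
  monomial -1·x^0·y^1 ↦ -1·X^0·Y^1·Z^1.
  monomial -2·x^0·y^0 ↦ -2·X^0·Y^0·Z^2.
Collecting: F(X, Y, Z) = X*Y - 2*X*Z - 2*Y**2 - Y*Z - 2*Z**2.


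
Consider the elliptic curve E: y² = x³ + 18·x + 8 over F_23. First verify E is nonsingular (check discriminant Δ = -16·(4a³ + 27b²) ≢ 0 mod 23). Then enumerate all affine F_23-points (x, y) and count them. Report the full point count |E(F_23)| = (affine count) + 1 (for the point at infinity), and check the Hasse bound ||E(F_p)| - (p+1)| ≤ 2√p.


Affine points = {(0, 10), (0, 13), (1, 2), (1, 21), (2, 11), (2, 12), (4, 11), (4, 12), (5, 4), (5, 19), (9, 5), (9, 18), (13, 1), (13, 22), (17, 11), (17, 12), (18, 0), (22, 9), (22, 14)}; affine count = 19; |E(F_23)| = 20.

Discriminant check: Δ ∝ 4a³ + 27b² = 4·18³ + 27·8² = 4·5832 + 27·64 ≡ 9 (mod 23). Nonzero ⇒ E is nonsingular.
For each x ∈ F_23, compute rhs = x³ + 18·x + 8 mod 23, then count y ∈ F_23 with y² ≡ rhs.
  x = 0: rhs = 8, matching y values: 10, 13 (2 points).
  x = 1: rhs = 4, matching y values: 2, 21 (2 points).
  x = 2: rhs = 6, matching y values: 11, 12 (2 points).
  x = 3: rhs = 20, matching y values: none (0 points).
  x = 4: rhs = 6, matching y values: 11, 12 (2 points).
  x = 5: rhs = 16, matching y values: 4, 19 (2 points).
  x = 6: rhs = 10, matching y values: none (0 points).
  x = 7: rhs = 17, matching y values: none (0 points).
  x = 8: rhs = 20, matching y values: none (0 points).
  x = 9: rhs = 2, matching y values: 5, 18 (2 points).
  x = 10: rhs = 15, matching y values: none (0 points).
  x = 11: rhs = 19, matching y values: none (0 points).
  x = 12: rhs = 20, matching y values: none (0 points).
  x = 13: rhs = 1, matching y values: 1, 22 (2 points).
  x = 14: rhs = 14, matching y values: none (0 points).
  x = 15: rhs = 19, matching y values: none (0 points).
  x = 16: rhs = 22, matching y values: none (0 points).
  x = 17: rhs = 6, matching y values: 11, 12 (2 points).
  x = 18: rhs = 0, matching y values: 0 (1 points).
  x = 19: rhs = 10, matching y values: none (0 points).
  x = 20: rhs = 19, matching y values: none (0 points).
  x = 21: rhs = 10, matching y values: none (0 points).
  x = 22: rhs = 12, matching y values: 9, 14 (2 points).
Total affine count: 19.
Full point count |E(F_23)| = 19 + 1 = 20.
Hasse bound: |20 − (23+1)| = |-4| = 4 ≤ 2√23 ≈ 9.5917 ✓.


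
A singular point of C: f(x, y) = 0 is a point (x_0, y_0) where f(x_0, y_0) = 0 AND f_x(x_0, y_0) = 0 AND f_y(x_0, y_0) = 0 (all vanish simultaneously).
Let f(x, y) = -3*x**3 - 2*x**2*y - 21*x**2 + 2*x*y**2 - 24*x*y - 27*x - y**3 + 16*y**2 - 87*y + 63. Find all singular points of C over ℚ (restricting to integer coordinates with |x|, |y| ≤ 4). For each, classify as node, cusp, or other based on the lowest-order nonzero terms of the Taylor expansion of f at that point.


Singular points: {(-3, 3)}; classification: cusp.

Compute partial derivatives:
  f_x = -9*x**2 - 4*x*y - 42*x + 2*y**2 - 24*y - 27.
  f_y = -2*x**2 + 4*x*y - 24*x - 3*y**2 + 32*y - 87.
Scan x_0 ∈ {−4, ..., 4}. For each x_0, f_y(x_0, y) is a polynomial in y; find its integer roots y ∈ {−4, ..., 4}, then test f_x and f at those candidates.
  x = -4: f_y(-4, y) = -3*y**2 + 16*y - 23; no integer root y with |y| ≤ 4.
  x = -3: f_y(-3, y) = -3*y**2 + 20*y - 33; vanishes at y ∈ {3}. (-3, 3): f_x = 0, f = 0 — SINGULAR.
  x = -2: f_y(-2, y) = -3*y**2 + 24*y - 47; no integer root y with |y| ≤ 4.
  x = -1: f_y(-1, y) = -3*y**2 + 28*y - 65; no integer root y with |y| ≤ 4.
  x = 0: f_y(0, y) = -3*y**2 + 32*y - 87; no integer root y with |y| ≤ 4.
  x = 1: f_y(1, y) = -3*y**2 + 36*y - 113; no integer root y with |y| ≤ 4.
  x = 2: f_y(2, y) = -3*y**2 + 40*y - 143; no integer root y with |y| ≤ 4.
  x = 3: f_y(3, y) = -3*y**2 + 44*y - 177; no integer root y with |y| ≤ 4.
  x = 4: f_y(4, y) = -3*y**2 + 48*y - 215; no integer root y with |y| ≤ 4.
Only singular point on the grid: (-3, 3).
Classify: substitute x = -3 + u, y = 3 + v and expand: f = -3*u**3 - 2*u**2*v + 2*u*v**2 - v**3 + v**2.
No constant or linear terms (consistent with a singular point). Quadratic part: v**2. Cubic part: -3*u**3 - 2*u**2*v + 2*u*v**2 - v**3.
The quadratic part v**2 is a perfect square, so there is a single (double) tangent line v = 0, i.e. y = 3. Restricting the cubic part to that line (v = 0) leaves -3*u**3 ≠ 0, so f is not divisible by v and the branch is v² ≈ 3*u**3 to lowest order — this is a cusp.
Classification: cusp.


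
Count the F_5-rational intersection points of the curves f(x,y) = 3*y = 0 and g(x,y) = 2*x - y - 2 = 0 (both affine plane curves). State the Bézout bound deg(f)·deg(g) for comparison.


Common zeros: {(1, 0)}; count = 1; Bézout bound = 1.

deg(f) = 1, deg(g) = 1, so Bézout bound = 1.
Scan x ∈ F_5. For each x, list the y ∈ F_5 with f(x, y) ≡ 0 and those with g(x, y) ≡ 0 (mod 5); the common zeros in that column are the intersection.
  x = 0: f ≡ 0 at y ∈ {0}; g ≡ 0 at y ∈ {3}; common: ∅.
  x = 1: f ≡ 0 at y ∈ {0}; g ≡ 0 at y ∈ {0}; common: {0}.
  x = 2: f ≡ 0 at y ∈ {0}; g ≡ 0 at y ∈ {2}; common: ∅.
  x = 3: f ≡ 0 at y ∈ {0}; g ≡ 0 at y ∈ {4}; common: ∅.
  x = 4: f ≡ 0 at y ∈ {0}; g ≡ 0 at y ∈ {1}; common: ∅.
Collecting: common zeros = {(1, 0)}, so the count is 1.
Comparison with the Bézout bound: 1 ≤ 1 = deg(f)·deg(g), as expected for curves with no common component (the bound is attained).


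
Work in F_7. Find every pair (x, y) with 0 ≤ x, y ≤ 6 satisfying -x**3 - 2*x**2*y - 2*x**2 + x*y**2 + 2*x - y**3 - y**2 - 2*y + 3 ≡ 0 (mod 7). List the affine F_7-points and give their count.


Affine F_7-points: {(1, 2), (1, 6), (3, 3), (5, 6), (6, 0), (6, 1), (6, 4)}; count = 7.

For each of the 49 pairs (x, y) ∈ F_7², evaluate f(x, y) mod 7. Record the zeros.
  x = 0: [0↦3, 1↦6, 2↦1, 3↦3, 4↦6, 5↦4, 6↦5]  zeros at y ∈ ∅
  x = 1: [0↦2, 1↦4, 2↦0, 3↦5, 4↦6, 5↦4, 6↦0]  zeros at y ∈ {2, 6}
  x = 2: [0↦5, 1↦2, 2↦2, 3↦6, 4↦1, 5↦2, 6↦3]  zeros at y ∈ ∅
  x = 3: [0↦6, 1↦1, 2↦1, 3↦0, 4↦6, 5↦6, 6↦1]  zeros at y ∈ {3}
  x = 4: [0↦6, 1↦2, 2↦5, 3↦2, 4↦1, 5↦3, 6↦2]  zeros at y ∈ ∅
  x = 5: [0↦6, 1↦6, 2↦1, 3↦6, 4↦1, 5↦1, 6↦0]  zeros at y ∈ {6}
  x = 6: [0↦0, 1↦0, 2↦4, 3↦6, 4↦0, 5↦1, 6↦3]  zeros at y ∈ {0, 1, 4}
Collecting zeros: affine points = {(1, 2), (1, 6), (3, 3), (5, 6), (6, 0), (6, 1), (6, 4)}.
Total count |C(F_7)_aff| = 7.


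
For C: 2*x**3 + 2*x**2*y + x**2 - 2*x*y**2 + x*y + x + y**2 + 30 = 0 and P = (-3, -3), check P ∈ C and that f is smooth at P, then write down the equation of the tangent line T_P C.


Tangent line at P: 64*x - 27*y + 111 = 0.

Step 1: f(-3, -3) = 0, so P lies on C.
Step 2: partial derivatives
  f_x(x, y) = 6*x**2 + 4*x*y + 2*x - 2*y**2 + y + 1, f_y(x, y) = 2*x**2 - 4*x*y + x + 2*y.
  f_x(P) = 64, f_y(P) = -27 (gradient nonzero, so P is smooth).
Step 3: tangent line at P: 64·(x − -3) + -27·(y − -3) = 0.
Expanding: 64*x - 27*y + 111 = 0.


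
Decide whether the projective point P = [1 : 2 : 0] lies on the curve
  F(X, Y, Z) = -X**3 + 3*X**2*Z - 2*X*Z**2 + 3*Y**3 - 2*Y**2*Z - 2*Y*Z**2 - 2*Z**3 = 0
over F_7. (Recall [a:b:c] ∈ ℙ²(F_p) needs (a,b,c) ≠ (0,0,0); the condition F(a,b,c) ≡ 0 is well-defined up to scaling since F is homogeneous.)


F(1,2,0) ≡ 2 (mod 7); P is NOT on the curve.

Evaluate F(1, 2, 0) term-by-term (mod 7).
  -X**3 ↦ -1·1·1·1 = -1
  3*X**2*Z ↦ 3·1·1·0 = 0
  -2*X*Z**2 ↦ -2·1·1·0 = 0
  3*Y**3 ↦ 3·1·8·1 = 24
  -2*Y**2*Z ↦ -2·1·4·0 = 0
  -2*Y*Z**2 ↦ -2·1·2·0 = 0
  -2*Z**3 ↦ -2·1·1·0 = 0
Sum: F(1, 2, 0) = (-1) + (0) + (0) + (24) + (0) + (0) + (0) = 23.
Reducing mod 7: 23 ≡ 2 (mod 7).
Since F(a, b, c) ≡ 2 ≠ 0 (mod 7), P does NOT lie on the curve.


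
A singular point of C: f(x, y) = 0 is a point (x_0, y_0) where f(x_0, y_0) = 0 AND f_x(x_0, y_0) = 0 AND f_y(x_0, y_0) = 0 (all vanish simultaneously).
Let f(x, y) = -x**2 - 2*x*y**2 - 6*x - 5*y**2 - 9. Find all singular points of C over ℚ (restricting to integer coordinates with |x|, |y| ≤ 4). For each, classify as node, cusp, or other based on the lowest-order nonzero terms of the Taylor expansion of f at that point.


Singular points: {(-3, 0)}; classification: node.

Compute partial derivatives:
  f_x = -2*x - 2*y**2 - 6.
  f_y = -4*x*y - 10*y.
Scan x_0 ∈ {−4, ..., 4}. For each x_0, f_y(x_0, y) is a polynomial in y; find its integer roots y ∈ {−4, ..., 4}, then test f_x and f at those candidates.
  x = -4: f_y(-4, y) = 6*y; vanishes at y ∈ {0}. (-4, 0): f_x = 2 ≠ 0.
  x = -3: f_y(-3, y) = 2*y; vanishes at y ∈ {0}. (-3, 0): f_x = 0, f = 0 — SINGULAR.
  x = -2: f_y(-2, y) = -2*y; vanishes at y ∈ {0}. (-2, 0): f_x = -2 ≠ 0.
  x = -1: f_y(-1, y) = -6*y; vanishes at y ∈ {0}. (-1, 0): f_x = -4 ≠ 0.
  x = 0: f_y(0, y) = -10*y; vanishes at y ∈ {0}. (0, 0): f_x = -6 ≠ 0.
  x = 1: f_y(1, y) = -14*y; vanishes at y ∈ {0}. (1, 0): f_x = -8 ≠ 0.
  x = 2: f_y(2, y) = -18*y; vanishes at y ∈ {0}. (2, 0): f_x = -10 ≠ 0.
  x = 3: f_y(3, y) = -22*y; vanishes at y ∈ {0}. (3, 0): f_x = -12 ≠ 0.
  x = 4: f_y(4, y) = -26*y; vanishes at y ∈ {0}. (4, 0): f_x = -14 ≠ 0.
Only singular point on the grid: (-3, 0).
Classify: substitute x = -3 + u, y = 0 + v and expand: f = -u**2 - 2*u*v**2 + v**2.
No constant or linear terms (consistent with a singular point). Quadratic part: -u**2 + v**2. Cubic part: -2*u*v**2.
The quadratic part v**2 - u**2 = (v − u)(v + u) splits into two distinct linear factors, so there are two distinct tangent lines y − 0 = ±(x − -3) — this is a node (ordinary double point).
Classification: node.


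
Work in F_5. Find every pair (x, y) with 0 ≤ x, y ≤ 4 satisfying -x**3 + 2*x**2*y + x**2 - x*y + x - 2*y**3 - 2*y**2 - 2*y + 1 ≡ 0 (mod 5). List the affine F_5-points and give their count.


Affine F_5-points: {(0, 1), (2, 4), (3, 1), (4, 2)}; count = 4.

For each of the 25 pairs (x, y) ∈ F_5², evaluate f(x, y) mod 5. Record the zeros.
  x = 0: [0↦1, 1↦0, 2↦3, 3↦3, 4↦3]  zeros at y ∈ {1}
  x = 1: [0↦2, 1↦2, 2↦1, 3↦2, 4↦3]  zeros at y ∈ ∅
  x = 2: [0↦4, 1↦4, 2↦3, 3↦4, 4↦0]  zeros at y ∈ {4}
  x = 3: [0↦1, 1↦0, 2↦3, 3↦3, 4↦3]  zeros at y ∈ {1}
  x = 4: [0↦2, 1↦4, 2↦0, 3↦3, 4↦1]  zeros at y ∈ {2}
Collecting zeros: affine points = {(0, 1), (2, 4), (3, 1), (4, 2)}.
Total count |C(F_5)_aff| = 4.


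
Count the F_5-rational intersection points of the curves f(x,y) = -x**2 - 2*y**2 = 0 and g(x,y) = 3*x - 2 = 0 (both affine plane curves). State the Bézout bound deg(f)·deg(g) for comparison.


Common zeros: ∅; count = 0; Bézout bound = 2.

deg(f) = 2, deg(g) = 1, so Bézout bound = 2.
Scan x ∈ F_5. For each x, list the y ∈ F_5 with f(x, y) ≡ 0 and those with g(x, y) ≡ 0 (mod 5); the common zeros in that column are the intersection.
  x = 0: f ≡ 0 at y ∈ {0}; g ≡ 0 at y ∈ ∅; common: ∅.
  x = 1: f ≡ 0 at y ∈ ∅; g ≡ 0 at y ∈ ∅; common: ∅.
  x = 2: f ≡ 0 at y ∈ ∅; g ≡ 0 at y ∈ ∅; common: ∅.
  x = 3: f ≡ 0 at y ∈ ∅; g ≡ 0 at y ∈ ∅; common: ∅.
  x = 4: f ≡ 0 at y ∈ ∅; g ≡ 0 at y ∈ {0, 1, 2, 3, 4}; common: ∅.
Collecting: common zeros = ∅, so the count is 0.
Comparison with the Bézout bound: 0 ≤ 2 = deg(f)·deg(g), as expected for curves with no common component (the affine F_5-count falls short of the bound because intersections may lie at infinity, over extension fields, or carry multiplicity).


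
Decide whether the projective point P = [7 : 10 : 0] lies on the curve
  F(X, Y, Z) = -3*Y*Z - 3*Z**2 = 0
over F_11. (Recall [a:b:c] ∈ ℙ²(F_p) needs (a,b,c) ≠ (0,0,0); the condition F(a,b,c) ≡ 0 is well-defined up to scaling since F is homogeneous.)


F(7,10,0) ≡ 0 (mod 11); P is on the curve.

Evaluate F(7, 10, 0) term-by-term (mod 11).
  -3*Y*Z ↦ -3·1·10·0 = 0
  -3*Z**2 ↦ -3·1·1·0 = 0
Sum: F(7, 10, 0) = (0) + (0) = 0.
Reducing mod 11: 0 ≡ 0 (mod 11).
Since F(a, b, c) ≡ 0 (mod 11), P lies on the curve.


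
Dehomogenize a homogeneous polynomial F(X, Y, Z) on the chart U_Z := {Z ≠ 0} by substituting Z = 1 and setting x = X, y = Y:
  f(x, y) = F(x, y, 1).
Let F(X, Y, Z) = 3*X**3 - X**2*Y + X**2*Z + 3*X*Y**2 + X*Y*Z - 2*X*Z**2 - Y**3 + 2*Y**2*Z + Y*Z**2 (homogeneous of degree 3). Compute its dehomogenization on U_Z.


f(x, y) = 3*x**3 - x**2*y + x**2 + 3*x*y**2 + x*y - 2*x - y**3 + 2*y**2 + y

On U_Z we set Z = 1. Each monomial c·X^i·Y^j·Z^k in F becomes c·x^i·y^j·1^k = c·x^i·y^j.
Substituting Z = 1: F(X, Y, 1) = 3*x**3 - x**2*y + x**2 + 3*x*y**2 + x*y - 2*x - y**3 + 2*y**2 + y.
Note: deg(f) ≤ deg(F) = 3; strict inequality happens when F is divisible by Z (lost terms).


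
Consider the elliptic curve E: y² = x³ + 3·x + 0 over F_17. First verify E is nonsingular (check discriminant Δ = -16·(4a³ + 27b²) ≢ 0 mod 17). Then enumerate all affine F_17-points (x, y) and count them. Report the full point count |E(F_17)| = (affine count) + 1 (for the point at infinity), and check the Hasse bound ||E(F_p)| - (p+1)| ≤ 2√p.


Affine points = {(0, 0), (1, 2), (1, 15), (3, 6), (3, 11), (4, 5), (4, 12), (5, 2), (5, 15), (6, 8), (6, 9), (8, 3), (8, 14), (9, 5), (9, 12), (11, 2), (11, 15), (12, 8), (12, 9), (13, 3), (13, 14), (14, 7), (14, 10), (16, 8), (16, 9)}; affine count = 25; |E(F_17)| = 26.

Discriminant check: Δ ∝ 4a³ + 27b² = 4·3³ + 27·0² = 4·27 + 27·0 ≡ 6 (mod 17). Nonzero ⇒ E is nonsingular.
For each x ∈ F_17, compute rhs = x³ + 3·x + 0 mod 17, then count y ∈ F_17 with y² ≡ rhs.
  x = 0: rhs = 0, matching y values: 0 (1 points).
  x = 1: rhs = 4, matching y values: 2, 15 (2 points).
  x = 2: rhs = 14, matching y values: none (0 points).
  x = 3: rhs = 2, matching y values: 6, 11 (2 points).
  x = 4: rhs = 8, matching y values: 5, 12 (2 points).
  x = 5: rhs = 4, matching y values: 2, 15 (2 points).
  x = 6: rhs = 13, matching y values: 8, 9 (2 points).
  x = 7: rhs = 7, matching y values: none (0 points).
  x = 8: rhs = 9, matching y values: 3, 14 (2 points).
  x = 9: rhs = 8, matching y values: 5, 12 (2 points).
  x = 10: rhs = 10, matching y values: none (0 points).
  x = 11: rhs = 4, matching y values: 2, 15 (2 points).
  x = 12: rhs = 13, matching y values: 8, 9 (2 points).
  x = 13: rhs = 9, matching y values: 3, 14 (2 points).
  x = 14: rhs = 15, matching y values: 7, 10 (2 points).
  x = 15: rhs = 3, matching y values: none (0 points).
  x = 16: rhs = 13, matching y values: 8, 9 (2 points).
Total affine count: 25.
Full point count |E(F_17)| = 25 + 1 = 26.
Hasse bound: |26 − (17+1)| = |8| = 8 ≤ 2√17 ≈ 8.2462 ✓.


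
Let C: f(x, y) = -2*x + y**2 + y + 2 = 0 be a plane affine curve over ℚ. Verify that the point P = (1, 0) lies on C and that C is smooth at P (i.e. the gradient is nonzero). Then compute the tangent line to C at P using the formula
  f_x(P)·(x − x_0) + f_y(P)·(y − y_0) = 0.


Tangent line at P: -2*x + y + 2 = 0.

Step 1: f(1, 0) = 0, so P lies on C.
Step 2: partial derivatives
  f_x(x, y) = -2, f_y(x, y) = 2*y + 1.
  f_x(P) = -2, f_y(P) = 1 (gradient nonzero, so P is smooth).
Step 3: tangent line at P: -2·(x − 1) + 1·(y − 0) = 0.
Expanding: -2*x + y + 2 = 0.


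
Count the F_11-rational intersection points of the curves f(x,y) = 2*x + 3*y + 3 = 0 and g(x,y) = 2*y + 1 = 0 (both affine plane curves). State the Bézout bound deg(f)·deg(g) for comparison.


Common zeros: {(2, 5)}; count = 1; Bézout bound = 1.

deg(f) = 1, deg(g) = 1, so Bézout bound = 1.
Scan x ∈ F_11. For each x, list the y ∈ F_11 with f(x, y) ≡ 0 and those with g(x, y) ≡ 0 (mod 11); the common zeros in that column are the intersection.
  x = 0: f ≡ 0 at y ∈ {10}; g ≡ 0 at y ∈ {5}; common: ∅.
  x = 1: f ≡ 0 at y ∈ {2}; g ≡ 0 at y ∈ {5}; common: ∅.
  x = 2: f ≡ 0 at y ∈ {5}; g ≡ 0 at y ∈ {5}; common: {5}.
  x = 3: f ≡ 0 at y ∈ {8}; g ≡ 0 at y ∈ {5}; common: ∅.
  x = 4: f ≡ 0 at y ∈ {0}; g ≡ 0 at y ∈ {5}; common: ∅.
  x = 5: f ≡ 0 at y ∈ {3}; g ≡ 0 at y ∈ {5}; common: ∅.
  x = 6: f ≡ 0 at y ∈ {6}; g ≡ 0 at y ∈ {5}; common: ∅.
  x = 7: f ≡ 0 at y ∈ {9}; g ≡ 0 at y ∈ {5}; common: ∅.
  x = 8: f ≡ 0 at y ∈ {1}; g ≡ 0 at y ∈ {5}; common: ∅.
  x = 9: f ≡ 0 at y ∈ {4}; g ≡ 0 at y ∈ {5}; common: ∅.
  x = 10: f ≡ 0 at y ∈ {7}; g ≡ 0 at y ∈ {5}; common: ∅.
Collecting: common zeros = {(2, 5)}, so the count is 1.
Comparison with the Bézout bound: 1 ≤ 1 = deg(f)·deg(g), as expected for curves with no common component (the bound is attained).


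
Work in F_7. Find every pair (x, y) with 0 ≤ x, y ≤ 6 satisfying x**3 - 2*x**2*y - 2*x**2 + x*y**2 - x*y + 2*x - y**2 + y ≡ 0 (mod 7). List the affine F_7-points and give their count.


Affine F_7-points: {(0, 0), (0, 1), (1, 4), (2, 3), (2, 6), (3, 5), (5, 1), (5, 2), (6, 1), (6, 6)}; count = 10.

For each of the 49 pairs (x, y) ∈ F_7², evaluate f(x, y) mod 7. Record the zeros.
  x = 0: [0↦0, 1↦0, 2↦5, 3↦1, 4↦2, 5↦1, 6↦5]  zeros at y ∈ {0, 1}
  x = 1: [0↦1, 1↦6, 2↦4, 3↦2, 4↦0, 5↦5, 6↦3]  zeros at y ∈ {4}
  x = 2: [0↦4, 1↦3, 2↦4, 3↦0, 4↦5, 5↦5, 6↦0]  zeros at y ∈ {3, 6}
  x = 3: [0↦1, 1↦4, 2↦4, 3↦1, 4↦2, 5↦0, 6↦2]  zeros at y ∈ {5}
  x = 4: [0↦5, 1↦1, 2↦3, 3↦4, 4↦4, 5↦3, 6↦1]  zeros at y ∈ ∅
  x = 5: [0↦1, 1↦0, 2↦0, 3↦1, 4↦3, 5↦6, 6↦3]  zeros at y ∈ {1, 2}
  x = 6: [0↦2, 1↦0, 2↦1, 3↦5, 4↦5, 5↦1, 6↦0]  zeros at y ∈ {1, 6}
Collecting zeros: affine points = {(0, 0), (0, 1), (1, 4), (2, 3), (2, 6), (3, 5), (5, 1), (5, 2), (6, 1), (6, 6)}.
Total count |C(F_7)_aff| = 10.


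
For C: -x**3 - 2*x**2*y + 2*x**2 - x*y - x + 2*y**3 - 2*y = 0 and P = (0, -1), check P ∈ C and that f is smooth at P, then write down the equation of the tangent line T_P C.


Tangent line at P: 4*y + 4 = 0.

Step 1: f(0, -1) = 0, so P lies on C.
Step 2: partial derivatives
  f_x(x, y) = -3*x**2 - 4*x*y + 4*x - y - 1, f_y(x, y) = -2*x**2 - x + 6*y**2 - 2.
  f_x(P) = 0, f_y(P) = 4 (gradient nonzero, so P is smooth).
Step 3: tangent line at P: 0·(x − 0) + 4·(y − -1) = 0.
Expanding: 4*y + 4 = 0.


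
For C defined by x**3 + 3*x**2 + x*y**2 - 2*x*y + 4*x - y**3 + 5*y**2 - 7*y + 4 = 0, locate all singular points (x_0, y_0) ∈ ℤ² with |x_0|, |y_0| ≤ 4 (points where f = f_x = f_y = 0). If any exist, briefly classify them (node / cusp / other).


Singular points: {(-1, 1)}; classification: cusp.

Compute partial derivatives:
  f_x = 3*x**2 + 6*x + y**2 - 2*y + 4.
  f_y = 2*x*y - 2*x - 3*y**2 + 10*y - 7.
Scan x_0 ∈ {−4, ..., 4}. For each x_0, f_y(x_0, y) is a polynomial in y; find its integer roots y ∈ {−4, ..., 4}, then test f_x and f at those candidates.
  x = -4: f_y(-4, y) = -3*y**2 + 2*y + 1; vanishes at y ∈ {1}. (-4, 1): f_x = 27 ≠ 0.
  x = -3: f_y(-3, y) = -3*y**2 + 4*y - 1; vanishes at y ∈ {1}. (-3, 1): f_x = 12 ≠ 0.
  x = -2: f_y(-2, y) = -3*y**2 + 6*y - 3; vanishes at y ∈ {1}. (-2, 1): f_x = 3 ≠ 0.
  x = -1: f_y(-1, y) = -3*y**2 + 8*y - 5; vanishes at y ∈ {1}. (-1, 1): f_x = 0, f = 0 — SINGULAR.
  x = 0: f_y(0, y) = -3*y**2 + 10*y - 7; vanishes at y ∈ {1}. (0, 1): f_x = 3 ≠ 0.
  x = 1: f_y(1, y) = -3*y**2 + 12*y - 9; vanishes at y ∈ {1, 3}. (1, 1): f_x = 12 ≠ 0; (1, 3): f_x = 16 ≠ 0.
  x = 2: f_y(2, y) = -3*y**2 + 14*y - 11; vanishes at y ∈ {1}. (2, 1): f_x = 27 ≠ 0.
  x = 3: f_y(3, y) = -3*y**2 + 16*y - 13; vanishes at y ∈ {1}. (3, 1): f_x = 48 ≠ 0.
  x = 4: f_y(4, y) = -3*y**2 + 18*y - 15; vanishes at y ∈ {1}. (4, 1): f_x = 75 ≠ 0.
Only singular point on the grid: (-1, 1).
Classify: substitute x = -1 + u, y = 1 + v and expand: f = u**3 + u*v**2 - v**3 + v**2.
No constant or linear terms (consistent with a singular point). Quadratic part: v**2. Cubic part: u**3 + u*v**2 - v**3.
The quadratic part v**2 is a perfect square, so there is a single (double) tangent line v = 0, i.e. y = 1. Restricting the cubic part to that line (v = 0) leaves u**3 ≠ 0, so f is not divisible by v and the branch is v² ≈ -u**3 to lowest order — this is a cusp.
Classification: cusp.


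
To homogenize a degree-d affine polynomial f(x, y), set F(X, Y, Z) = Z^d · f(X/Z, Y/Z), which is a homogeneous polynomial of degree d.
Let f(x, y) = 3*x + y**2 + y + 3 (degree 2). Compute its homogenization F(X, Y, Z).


F(X, Y, Z) = 3*X*Z + Y**2 + Y*Z + 3*Z**2

deg(f) = 2.
Substitute x = X/Z, y = Y/Z into f, then multiply by Z^2.
  monomial 3·x^1·y^0 ↦ 3·X^1·Y^0·Z^1.
  monomial 1·x^0·y^2 ↦ 1·X^0·Y^2·Z^0.
  monomial 1·x^0·y^1 ↦ 1·X^0·Y^1·Z^1.
  monomial 3·x^0·y^0 ↦ 3·X^0·Y^0·Z^2.
Collecting: F(X, Y, Z) = 3*X*Z + Y**2 + Y*Z + 3*Z**2.


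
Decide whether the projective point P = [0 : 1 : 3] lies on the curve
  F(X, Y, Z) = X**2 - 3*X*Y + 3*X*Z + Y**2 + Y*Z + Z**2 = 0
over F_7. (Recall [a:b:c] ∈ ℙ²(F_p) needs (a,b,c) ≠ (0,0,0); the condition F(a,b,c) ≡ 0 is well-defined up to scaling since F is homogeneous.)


F(0,1,3) ≡ 6 (mod 7); P is NOT on the curve.

Evaluate F(0, 1, 3) term-by-term (mod 7).
  X**2 ↦ 1·0·1·1 = 0
  -3*X*Y ↦ -3·0·1·1 = 0
  3*X*Z ↦ 3·0·1·3 = 0
  Y**2 ↦ 1·1·1·1 = 1
  Y*Z ↦ 1·1·1·3 = 3
  Z**2 ↦ 1·1·1·9 = 9
Sum: F(0, 1, 3) = (0) + (0) + (0) + (1) + (3) + (9) = 13.
Reducing mod 7: 13 ≡ 6 (mod 7).
Since F(a, b, c) ≡ 6 ≠ 0 (mod 7), P does NOT lie on the curve.


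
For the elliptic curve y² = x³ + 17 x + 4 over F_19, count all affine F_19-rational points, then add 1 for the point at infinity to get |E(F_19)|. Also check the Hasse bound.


Affine points = {(0, 2), (0, 17), (3, 5), (3, 14), (5, 9), (5, 10), (8, 5), (8, 14), (12, 6), (12, 13), (13, 3), (13, 16), (15, 9), (15, 10), (17, 0), (18, 9), (18, 10)}; affine count = 17; |E(F_19)| = 18.

Discriminant check: Δ ∝ 4a³ + 27b² = 4·17³ + 27·4² = 4·4913 + 27·16 ≡ 1 (mod 19). Nonzero ⇒ E is nonsingular.
For each x ∈ F_19, compute rhs = x³ + 17·x + 4 mod 19, then count y ∈ F_19 with y² ≡ rhs.
  x = 0: rhs = 4, matching y values: 2, 17 (2 points).
  x = 1: rhs = 3, matching y values: none (0 points).
  x = 2: rhs = 8, matching y values: none (0 points).
  x = 3: rhs = 6, matching y values: 5, 14 (2 points).
  x = 4: rhs = 3, matching y values: none (0 points).
  x = 5: rhs = 5, matching y values: 9, 10 (2 points).
  x = 6: rhs = 18, matching y values: none (0 points).
  x = 7: rhs = 10, matching y values: none (0 points).
  x = 8: rhs = 6, matching y values: 5, 14 (2 points).
  x = 9: rhs = 12, matching y values: none (0 points).
  x = 10: rhs = 15, matching y values: none (0 points).
  x = 11: rhs = 2, matching y values: none (0 points).
  x = 12: rhs = 17, matching y values: 6, 13 (2 points).
  x = 13: rhs = 9, matching y values: 3, 16 (2 points).
  x = 14: rhs = 3, matching y values: none (0 points).
  x = 15: rhs = 5, matching y values: 9, 10 (2 points).
  x = 16: rhs = 2, matching y values: none (0 points).
  x = 17: rhs = 0, matching y values: 0 (1 points).
  x = 18: rhs = 5, matching y values: 9, 10 (2 points).
Total affine count: 17.
Full point count |E(F_19)| = 17 + 1 = 18.
Hasse bound: |18 − (19+1)| = |-2| = 2 ≤ 2√19 ≈ 8.7178 ✓.


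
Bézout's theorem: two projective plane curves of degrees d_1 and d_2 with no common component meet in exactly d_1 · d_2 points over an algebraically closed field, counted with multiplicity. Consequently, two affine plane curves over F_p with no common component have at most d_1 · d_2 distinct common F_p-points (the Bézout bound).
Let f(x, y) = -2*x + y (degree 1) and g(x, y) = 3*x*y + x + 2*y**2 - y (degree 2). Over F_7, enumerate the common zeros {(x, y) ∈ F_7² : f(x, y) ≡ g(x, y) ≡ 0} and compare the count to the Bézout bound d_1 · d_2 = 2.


Common zeros: {(0, 0)}; count = 1; Bézout bound = 2.

deg(f) = 1, deg(g) = 2, so Bézout bound = 2.
Scan x ∈ F_7. For each x, list the y ∈ F_7 with f(x, y) ≡ 0 and those with g(x, y) ≡ 0 (mod 7); the common zeros in that column are the intersection.
  x = 0: f ≡ 0 at y ∈ {0}; g ≡ 0 at y ∈ {0, 4}; common: {0}.
  x = 1: f ≡ 0 at y ∈ {2}; g ≡ 0 at y ∈ ∅; common: ∅.
  x = 2: f ≡ 0 at y ∈ {4}; g ≡ 0 at y ∈ {3, 5}; common: ∅.
  x = 3: f ≡ 0 at y ∈ {6}; g ≡ 0 at y ∈ ∅; common: ∅.
  x = 4: f ≡ 0 at y ∈ {1}; g ≡ 0 at y ∈ ∅; common: ∅.
  x = 5: f ≡ 0 at y ∈ {3}; g ≡ 0 at y ∈ {1, 6}; common: ∅.
  x = 6: f ≡ 0 at y ∈ {5}; g ≡ 0 at y ∈ ∅; common: ∅.
Collecting: common zeros = {(0, 0)}, so the count is 1.
Comparison with the Bézout bound: 1 ≤ 2 = deg(f)·deg(g), as expected for curves with no common component (the affine F_7-count falls short of the bound because intersections may lie at infinity, over extension fields, or carry multiplicity).


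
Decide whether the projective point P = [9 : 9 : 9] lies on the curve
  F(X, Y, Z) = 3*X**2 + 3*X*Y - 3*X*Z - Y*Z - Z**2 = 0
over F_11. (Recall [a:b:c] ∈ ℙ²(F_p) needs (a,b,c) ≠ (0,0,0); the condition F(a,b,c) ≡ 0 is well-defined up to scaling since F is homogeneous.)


F(9,9,9) ≡ 4 (mod 11); P is NOT on the curve.

Evaluate F(9, 9, 9) term-by-term (mod 11).
  3*X**2 ↦ 3·81·1·1 = 243
  3*X*Y ↦ 3·9·9·1 = 243
  -3*X*Z ↦ -3·9·1·9 = -243
  -Y*Z ↦ -1·1·9·9 = -81
  -Z**2 ↦ -1·1·1·81 = -81
Sum: F(9, 9, 9) = (243) + (243) + (-243) + (-81) + (-81) = 81.
Reducing mod 11: 81 ≡ 4 (mod 11).
Since F(a, b, c) ≡ 4 ≠ 0 (mod 11), P does NOT lie on the curve.


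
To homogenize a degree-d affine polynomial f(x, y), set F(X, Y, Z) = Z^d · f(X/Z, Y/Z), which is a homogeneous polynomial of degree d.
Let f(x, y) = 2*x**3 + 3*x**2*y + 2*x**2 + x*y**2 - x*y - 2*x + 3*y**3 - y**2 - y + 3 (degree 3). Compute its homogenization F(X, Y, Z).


F(X, Y, Z) = 2*X**3 + 3*X**2*Y + 2*X**2*Z + X*Y**2 - X*Y*Z - 2*X*Z**2 + 3*Y**3 - Y**2*Z - Y*Z**2 + 3*Z**3

deg(f) = 3.
Substitute x = X/Z, y = Y/Z into f, then multiply by Z^3.
  monomial 2·x^3·y^0 ↦ 2·X^3·Y^0·Z^0.
  monomial 3·x^2·y^1 ↦ 3·X^2·Y^1·Z^0.
  monomial 2·x^2·y^0 ↦ 2·X^2·Y^0·Z^1.
  monomial 1·x^1·y^2 ↦ 1·X^1·Y^2·Z^0.
  monomial -1·x^1·y^1 ↦ -1·X^1·Y^1·Z^1.
  monomial -2·x^1·y^0 ↦ -2·X^1·Y^0·Z^2.
  monomial 3·x^0·y^3 ↦ 3·X^0·Y^3·Z^0.
  monomial -1·x^0·y^2 ↦ -1·X^0·Y^2·Z^1.
  monomial -1·x^0·y^1 ↦ -1·X^0·Y^1·Z^2.
  monomial 3·x^0·y^0 ↦ 3·X^0·Y^0·Z^3.
Collecting: F(X, Y, Z) = 2*X**3 + 3*X**2*Y + 2*X**2*Z + X*Y**2 - X*Y*Z - 2*X*Z**2 + 3*Y**3 - Y**2*Z - Y*Z**2 + 3*Z**3.


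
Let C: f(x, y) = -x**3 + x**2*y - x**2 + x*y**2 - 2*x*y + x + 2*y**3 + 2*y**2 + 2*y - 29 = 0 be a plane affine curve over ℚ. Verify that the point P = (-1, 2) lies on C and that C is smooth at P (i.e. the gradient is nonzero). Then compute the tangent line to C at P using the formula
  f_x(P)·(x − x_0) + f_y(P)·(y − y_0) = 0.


Tangent line at P: -4*x + 33*y - 70 = 0.

Step 1: f(-1, 2) = 0, so P lies on C.
Step 2: partial derivatives
  f_x(x, y) = -3*x**2 + 2*x*y - 2*x + y**2 - 2*y + 1, f_y(x, y) = x**2 + 2*x*y - 2*x + 6*y**2 + 4*y + 2.
  f_x(P) = -4, f_y(P) = 33 (gradient nonzero, so P is smooth).
Step 3: tangent line at P: -4·(x − -1) + 33·(y − 2) = 0.
Expanding: -4*x + 33*y - 70 = 0.


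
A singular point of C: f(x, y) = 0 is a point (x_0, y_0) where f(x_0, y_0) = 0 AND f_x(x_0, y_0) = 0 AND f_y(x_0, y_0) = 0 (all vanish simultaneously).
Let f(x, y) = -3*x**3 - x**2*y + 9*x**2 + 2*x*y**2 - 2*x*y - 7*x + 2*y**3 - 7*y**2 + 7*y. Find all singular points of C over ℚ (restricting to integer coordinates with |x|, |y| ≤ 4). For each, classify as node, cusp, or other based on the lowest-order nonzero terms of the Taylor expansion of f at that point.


Singular points: {(1, 1)}; classification: node.

Compute partial derivatives:
  f_x = -9*x**2 - 2*x*y + 18*x + 2*y**2 - 2*y - 7.
  f_y = -x**2 + 4*x*y - 2*x + 6*y**2 - 14*y + 7.
Scan x_0 ∈ {−4, ..., 4}. For each x_0, f_y(x_0, y) is a polynomial in y; find its integer roots y ∈ {−4, ..., 4}, then test f_x and f at those candidates.
  x = -4: f_y(-4, y) = 6*y**2 - 30*y - 1; no integer root y with |y| ≤ 4.
  x = -3: f_y(-3, y) = 6*y**2 - 26*y + 4; no integer root y with |y| ≤ 4.
  x = -2: f_y(-2, y) = 6*y**2 - 22*y + 7; no integer root y with |y| ≤ 4.
  x = -1: f_y(-1, y) = 6*y**2 - 18*y + 8; no integer root y with |y| ≤ 4.
  x = 0: f_y(0, y) = 6*y**2 - 14*y + 7; no integer root y with |y| ≤ 4.
  x = 1: f_y(1, y) = 6*y**2 - 10*y + 4; vanishes at y ∈ {1}. (1, 1): f_x = 0, f = 0 — SINGULAR.
  x = 2: f_y(2, y) = 6*y**2 - 6*y - 1; no integer root y with |y| ≤ 4.
  x = 3: f_y(3, y) = 6*y**2 - 2*y - 8; vanishes at y ∈ {-1}. (3, -1): f_x = -24 ≠ 0.
  x = 4: f_y(4, y) = 6*y**2 + 2*y - 17; no integer root y with |y| ≤ 4.
Only singular point on the grid: (1, 1).
Classify: substitute x = 1 + u, y = 1 + v and expand: f = -3*u**3 - u**2*v - u**2 + 2*u*v**2 + 2*v**3 + v**2.
No constant or linear terms (consistent with a singular point). Quadratic part: -u**2 + v**2. Cubic part: -3*u**3 - u**2*v + 2*u*v**2 + 2*v**3.
The quadratic part v**2 - u**2 = (v − u)(v + u) splits into two distinct linear factors, so there are two distinct tangent lines y − 1 = ±(x − 1) — this is a node (ordinary double point).
Classification: node.


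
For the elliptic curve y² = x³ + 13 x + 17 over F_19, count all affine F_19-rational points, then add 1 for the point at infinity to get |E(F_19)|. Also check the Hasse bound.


Affine points = {(0, 6), (0, 13), (3, 8), (3, 11), (4, 0), (5, 6), (5, 13), (6, 8), (6, 11), (8, 5), (8, 14), (10, 8), (10, 11), (11, 3), (11, 16), (12, 1), (12, 18), (14, 6), (14, 13)}; affine count = 19; |E(F_19)| = 20.

Discriminant check: Δ ∝ 4a³ + 27b² = 4·13³ + 27·17² = 4·2197 + 27·289 ≡ 4 (mod 19). Nonzero ⇒ E is nonsingular.
For each x ∈ F_19, compute rhs = x³ + 13·x + 17 mod 19, then count y ∈ F_19 with y² ≡ rhs.
  x = 0: rhs = 17, matching y values: 6, 13 (2 points).
  x = 1: rhs = 12, matching y values: none (0 points).
  x = 2: rhs = 13, matching y values: none (0 points).
  x = 3: rhs = 7, matching y values: 8, 11 (2 points).
  x = 4: rhs = 0, matching y values: 0 (1 points).
  x = 5: rhs = 17, matching y values: 6, 13 (2 points).
  x = 6: rhs = 7, matching y values: 8, 11 (2 points).
  x = 7: rhs = 14, matching y values: none (0 points).
  x = 8: rhs = 6, matching y values: 5, 14 (2 points).
  x = 9: rhs = 8, matching y values: none (0 points).
  x = 10: rhs = 7, matching y values: 8, 11 (2 points).
  x = 11: rhs = 9, matching y values: 3, 16 (2 points).
  x = 12: rhs = 1, matching y values: 1, 18 (2 points).
  x = 13: rhs = 8, matching y values: none (0 points).
  x = 14: rhs = 17, matching y values: 6, 13 (2 points).
  x = 15: rhs = 15, matching y values: none (0 points).
  x = 16: rhs = 8, matching y values: none (0 points).
  x = 17: rhs = 2, matching y values: none (0 points).
  x = 18: rhs = 3, matching y values: none (0 points).
Total affine count: 19.
Full point count |E(F_19)| = 19 + 1 = 20.
Hasse bound: |20 − (19+1)| = |0| = 0 ≤ 2√19 ≈ 8.7178 ✓.


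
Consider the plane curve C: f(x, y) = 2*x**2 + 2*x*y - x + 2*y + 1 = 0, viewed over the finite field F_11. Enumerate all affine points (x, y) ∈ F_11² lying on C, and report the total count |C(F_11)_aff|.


Affine F_11-points: {(0, 5), (1, 5), (2, 8), (3, 9), (4, 7), (5, 9), (6, 7), (7, 8), (8, 0), (9, 0)}; count = 10.

For each of the 121 pairs (x, y) ∈ F_11², evaluate f(x, y) mod 11. Record the zeros.
  x = 0: [0↦1, 1↦3, 2↦5, 3↦7, 4↦9, 5↦0, 6↦2, 7↦4, 8↦6, 9↦8, 10↦10]  zeros at y ∈ {5}
  x = 1: [0↦2, 1↦6, 2↦10, 3↦3, 4↦7, 5↦0, 6↦4, 7↦8, 8↦1, 9↦5, 10↦9]  zeros at y ∈ {5}
  x = 2: [0↦7, 1↦2, 2↦8, 3↦3, 4↦9, 5↦4, 6↦10, 7↦5, 8↦0, 9↦6, 10↦1]  zeros at y ∈ {8}
  x = 3: [0↦5, 1↦2, 2↦10, 3↦7, 4↦4, 5↦1, 6↦9, 7↦6, 8↦3, 9↦0, 10↦8]  zeros at y ∈ {9}
  x = 4: [0↦7, 1↦6, 2↦5, 3↦4, 4↦3, 5↦2, 6↦1, 7↦0, 8↦10, 9↦9, 10↦8]  zeros at y ∈ {7}
  x = 5: [0↦2, 1↦3, 2↦4, 3↦5, 4↦6, 5↦7, 6↦8, 7↦9, 8↦10, 9↦0, 10↦1]  zeros at y ∈ {9}
  x = 6: [0↦1, 1↦4, 2↦7, 3↦10, 4↦2, 5↦5, 6↦8, 7↦0, 8↦3, 9↦6, 10↦9]  zeros at y ∈ {7}
  x = 7: [0↦4, 1↦9, 2↦3, 3↦8, 4↦2, 5↦7, 6↦1, 7↦6, 8↦0, 9↦5, 10↦10]  zeros at y ∈ {8}
  x = 8: [0↦0, 1↦7, 2↦3, 3↦10, 4↦6, 5↦2, 6↦9, 7↦5, 8↦1, 9↦8, 10↦4]  zeros at y ∈ {0}
  x = 9: [0↦0, 1↦9, 2↦7, 3↦5, 4↦3, 5↦1, 6↦10, 7↦8, 8↦6, 9↦4, 10↦2]  zeros at y ∈ {0}
  x = 10: [0↦4, 1↦4, 2↦4, 3↦4, 4↦4, 5↦4, 6↦4, 7↦4, 8↦4, 9↦4, 10↦4]  zeros at y ∈ ∅
Collecting zeros: affine points = {(0, 5), (1, 5), (2, 8), (3, 9), (4, 7), (5, 9), (6, 7), (7, 8), (8, 0), (9, 0)}.
Total count |C(F_11)_aff| = 10.


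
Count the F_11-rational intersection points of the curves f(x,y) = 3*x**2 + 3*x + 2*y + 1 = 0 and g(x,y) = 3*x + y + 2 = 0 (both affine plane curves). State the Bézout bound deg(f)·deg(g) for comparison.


Common zeros: {(4, 8), (8, 7)}; count = 2; Bézout bound = 2.

deg(f) = 2, deg(g) = 1, so Bézout bound = 2.
Scan x ∈ F_11. For each x, list the y ∈ F_11 with f(x, y) ≡ 0 and those with g(x, y) ≡ 0 (mod 11); the common zeros in that column are the intersection.
  x = 0: f ≡ 0 at y ∈ {5}; g ≡ 0 at y ∈ {9}; common: ∅.
  x = 1: f ≡ 0 at y ∈ {2}; g ≡ 0 at y ∈ {6}; common: ∅.
  x = 2: f ≡ 0 at y ∈ {7}; g ≡ 0 at y ∈ {3}; common: ∅.
  x = 3: f ≡ 0 at y ∈ {9}; g ≡ 0 at y ∈ {0}; common: ∅.
  x = 4: f ≡ 0 at y ∈ {8}; g ≡ 0 at y ∈ {8}; common: {8}.
  x = 5: f ≡ 0 at y ∈ {4}; g ≡ 0 at y ∈ {5}; common: ∅.
  x = 6: f ≡ 0 at y ∈ {8}; g ≡ 0 at y ∈ {2}; common: ∅.
  x = 7: f ≡ 0 at y ∈ {9}; g ≡ 0 at y ∈ {10}; common: ∅.
  x = 8: f ≡ 0 at y ∈ {7}; g ≡ 0 at y ∈ {7}; common: {7}.
  x = 9: f ≡ 0 at y ∈ {2}; g ≡ 0 at y ∈ {4}; common: ∅.
  x = 10: f ≡ 0 at y ∈ {5}; g ≡ 0 at y ∈ {1}; common: ∅.
Collecting: common zeros = {(4, 8), (8, 7)}, so the count is 2.
Comparison with the Bézout bound: 2 ≤ 2 = deg(f)·deg(g), as expected for curves with no common component (the bound is attained).


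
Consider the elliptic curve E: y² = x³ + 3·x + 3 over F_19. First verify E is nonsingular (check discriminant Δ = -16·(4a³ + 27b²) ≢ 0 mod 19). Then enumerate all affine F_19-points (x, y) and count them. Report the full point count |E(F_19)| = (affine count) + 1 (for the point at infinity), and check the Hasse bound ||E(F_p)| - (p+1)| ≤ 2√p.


Affine points = {(1, 8), (1, 11), (2, 6), (2, 13), (3, 1), (3, 18), (6, 3), (6, 16), (7, 5), (7, 14), (8, 8), (8, 11), (10, 8), (10, 11), (12, 0), (13, 4), (13, 15), (16, 9), (16, 10)}; affine count = 19; |E(F_19)| = 20.

Discriminant check: Δ ∝ 4a³ + 27b² = 4·3³ + 27·3² = 4·27 + 27·9 ≡ 9 (mod 19). Nonzero ⇒ E is nonsingular.
For each x ∈ F_19, compute rhs = x³ + 3·x + 3 mod 19, then count y ∈ F_19 with y² ≡ rhs.
  x = 0: rhs = 3, matching y values: none (0 points).
  x = 1: rhs = 7, matching y values: 8, 11 (2 points).
  x = 2: rhs = 17, matching y values: 6, 13 (2 points).
  x = 3: rhs = 1, matching y values: 1, 18 (2 points).
  x = 4: rhs = 3, matching y values: none (0 points).
  x = 5: rhs = 10, matching y values: none (0 points).
  x = 6: rhs = 9, matching y values: 3, 16 (2 points).
  x = 7: rhs = 6, matching y values: 5, 14 (2 points).
  x = 8: rhs = 7, matching y values: 8, 11 (2 points).
  x = 9: rhs = 18, matching y values: none (0 points).
  x = 10: rhs = 7, matching y values: 8, 11 (2 points).
  x = 11: rhs = 18, matching y values: none (0 points).
  x = 12: rhs = 0, matching y values: 0 (1 points).
  x = 13: rhs = 16, matching y values: 4, 15 (2 points).
  x = 14: rhs = 15, matching y values: none (0 points).
  x = 15: rhs = 3, matching y values: none (0 points).
  x = 16: rhs = 5, matching y values: 9, 10 (2 points).
  x = 17: rhs = 8, matching y values: none (0 points).
  x = 18: rhs = 18, matching y values: none (0 points).
Total affine count: 19.
Full point count |E(F_19)| = 19 + 1 = 20.
Hasse bound: |20 − (19+1)| = |0| = 0 ≤ 2√19 ≈ 8.7178 ✓.


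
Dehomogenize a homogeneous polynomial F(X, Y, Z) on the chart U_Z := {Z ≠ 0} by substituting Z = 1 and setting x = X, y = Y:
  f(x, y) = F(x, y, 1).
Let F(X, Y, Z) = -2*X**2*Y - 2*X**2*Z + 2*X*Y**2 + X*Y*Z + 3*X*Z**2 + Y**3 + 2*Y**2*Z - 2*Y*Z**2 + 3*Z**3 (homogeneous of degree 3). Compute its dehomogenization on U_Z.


f(x, y) = -2*x**2*y - 2*x**2 + 2*x*y**2 + x*y + 3*x + y**3 + 2*y**2 - 2*y + 3

On U_Z we set Z = 1. Each monomial c·X^i·Y^j·Z^k in F becomes c·x^i·y^j·1^k = c·x^i·y^j.
Substituting Z = 1: F(X, Y, 1) = -2*x**2*y - 2*x**2 + 2*x*y**2 + x*y + 3*x + y**3 + 2*y**2 - 2*y + 3.
Note: deg(f) ≤ deg(F) = 3; strict inequality happens when F is divisible by Z (lost terms).


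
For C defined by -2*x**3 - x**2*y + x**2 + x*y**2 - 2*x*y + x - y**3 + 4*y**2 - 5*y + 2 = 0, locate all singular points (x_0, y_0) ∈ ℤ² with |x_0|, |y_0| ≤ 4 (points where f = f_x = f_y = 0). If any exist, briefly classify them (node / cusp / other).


Singular points: {(0, 1)}; classification: cusp.

Compute partial derivatives:
  f_x = -6*x**2 - 2*x*y + 2*x + y**2 - 2*y + 1.
  f_y = -x**2 + 2*x*y - 2*x - 3*y**2 + 8*y - 5.
Scan x_0 ∈ {−4, ..., 4}. For each x_0, f_y(x_0, y) is a polynomial in y; find its integer roots y ∈ {−4, ..., 4}, then test f_x and f at those candidates.
  x = -4: f_y(-4, y) = -3*y**2 - 13; no integer root y with |y| ≤ 4.
  x = -3: f_y(-3, y) = -3*y**2 + 2*y - 8; no integer root y with |y| ≤ 4.
  x = -2: f_y(-2, y) = -3*y**2 + 4*y - 5; no integer root y with |y| ≤ 4.
  x = -1: f_y(-1, y) = -3*y**2 + 6*y - 4; no integer root y with |y| ≤ 4.
  x = 0: f_y(0, y) = -3*y**2 + 8*y - 5; vanishes at y ∈ {1}. (0, 1): f_x = 0, f = 0 — SINGULAR.
  x = 1: f_y(1, y) = -3*y**2 + 10*y - 8; vanishes at y ∈ {2}. (1, 2): f_x = -7 ≠ 0.
  x = 2: f_y(2, y) = -3*y**2 + 12*y - 13; no integer root y with |y| ≤ 4.
  x = 3: f_y(3, y) = -3*y**2 + 14*y - 20; no integer root y with |y| ≤ 4.
  x = 4: f_y(4, y) = -3*y**2 + 16*y - 29; no integer root y with |y| ≤ 4.
Only singular point on the grid: (0, 1).
Classify: substitute x = 0 + u, y = 1 + v and expand: f = -2*u**3 - u**2*v + u*v**2 - v**3 + v**2.
No constant or linear terms (consistent with a singular point). Quadratic part: v**2. Cubic part: -2*u**3 - u**2*v + u*v**2 - v**3.
The quadratic part v**2 is a perfect square, so there is a single (double) tangent line v = 0, i.e. y = 1. Restricting the cubic part to that line (v = 0) leaves -2*u**3 ≠ 0, so f is not divisible by v and the branch is v² ≈ 2*u**3 to lowest order — this is a cusp.
Classification: cusp.


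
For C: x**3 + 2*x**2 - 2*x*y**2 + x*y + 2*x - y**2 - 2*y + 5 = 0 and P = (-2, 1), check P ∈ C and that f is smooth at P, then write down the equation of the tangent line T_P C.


Tangent line at P: 5*x + 2*y + 8 = 0.

Step 1: f(-2, 1) = 0, so P lies on C.
Step 2: partial derivatives
  f_x(x, y) = 3*x**2 + 4*x - 2*y**2 + y + 2, f_y(x, y) = -4*x*y + x - 2*y - 2.
  f_x(P) = 5, f_y(P) = 2 (gradient nonzero, so P is smooth).
Step 3: tangent line at P: 5·(x − -2) + 2·(y − 1) = 0.
Expanding: 5*x + 2*y + 8 = 0.
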